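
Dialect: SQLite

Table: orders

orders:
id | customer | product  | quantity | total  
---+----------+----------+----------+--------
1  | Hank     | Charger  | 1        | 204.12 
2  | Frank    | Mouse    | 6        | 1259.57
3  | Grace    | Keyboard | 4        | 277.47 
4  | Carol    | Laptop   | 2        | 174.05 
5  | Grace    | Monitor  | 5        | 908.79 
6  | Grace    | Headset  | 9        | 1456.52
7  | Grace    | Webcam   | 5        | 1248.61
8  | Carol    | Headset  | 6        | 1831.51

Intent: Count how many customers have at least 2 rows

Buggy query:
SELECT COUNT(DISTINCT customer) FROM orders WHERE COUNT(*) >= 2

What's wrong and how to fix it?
Bug: WHERE filters individual rows, not groups, so a group-level COUNT is invalid there

Fix: Use a subquery that GROUPs and filters with HAVING, then count its rows

Corrected query:
SELECT COUNT(*) FROM (SELECT customer FROM orders GROUP BY customer HAVING COUNT(*) >= 2)

Result:
COUNT(*)
--------
2       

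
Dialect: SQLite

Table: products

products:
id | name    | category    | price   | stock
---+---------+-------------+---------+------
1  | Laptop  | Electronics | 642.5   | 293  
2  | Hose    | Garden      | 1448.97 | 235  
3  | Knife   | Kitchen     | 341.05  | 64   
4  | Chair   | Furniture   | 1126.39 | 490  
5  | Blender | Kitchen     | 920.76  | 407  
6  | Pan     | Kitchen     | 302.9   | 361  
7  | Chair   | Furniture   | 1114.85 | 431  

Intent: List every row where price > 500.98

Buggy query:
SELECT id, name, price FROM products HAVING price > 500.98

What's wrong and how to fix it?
Bug: This is a non-aggregate query (no GROUP BY, no aggregates), so in SQLite the HAVING clause is invalid here; a row-level condition belongs in WHERE

Fix: Use WHERE for row-level filtering

Corrected query:
SELECT id, name, price FROM products WHERE price > 500.98

Result:
id | name    | price  
---+---------+--------
1  | Laptop  | 642.5  
2  | Hose    | 1448.97
4  | Chair   | 1126.39
5  | Blender | 920.76 
7  | Chair   | 1114.85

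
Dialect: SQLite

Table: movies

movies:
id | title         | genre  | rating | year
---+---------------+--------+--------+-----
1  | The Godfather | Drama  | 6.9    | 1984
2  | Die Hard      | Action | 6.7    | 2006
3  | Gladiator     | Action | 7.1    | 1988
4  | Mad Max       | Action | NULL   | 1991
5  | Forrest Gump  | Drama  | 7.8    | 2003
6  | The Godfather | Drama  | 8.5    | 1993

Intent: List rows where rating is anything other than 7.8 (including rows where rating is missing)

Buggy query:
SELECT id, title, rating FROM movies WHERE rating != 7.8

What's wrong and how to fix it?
Bug: Inequality against NULL is unknown, not true; rows with NULL are dropped

Fix: Handle NULL separately with IS NULL alongside the inequality

Corrected query:
SELECT id, title, rating FROM movies WHERE rating != 7.8 OR rating IS NULL

Result:
id | title         | rating
---+---------------+-------
1  | The Godfather | 6.9   
2  | Die Hard      | 6.7   
3  | Gladiator     | 7.1   
4  | Mad Max       | NULL  
6  | The Godfather | 8.5   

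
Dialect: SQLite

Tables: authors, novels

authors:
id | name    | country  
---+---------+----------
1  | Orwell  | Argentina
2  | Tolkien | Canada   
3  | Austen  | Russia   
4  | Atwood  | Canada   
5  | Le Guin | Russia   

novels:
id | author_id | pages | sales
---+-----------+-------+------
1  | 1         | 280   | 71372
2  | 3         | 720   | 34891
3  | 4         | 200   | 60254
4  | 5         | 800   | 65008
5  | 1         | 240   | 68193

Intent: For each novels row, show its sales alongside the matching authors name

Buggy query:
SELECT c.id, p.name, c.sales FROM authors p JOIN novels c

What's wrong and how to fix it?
Bug: Missing join condition: each novels row is matched to all authors rows instead of just its own

Fix: Add ON c.author_id = p.id to the JOIN

Corrected query:
SELECT c.id, p.name, c.sales FROM authors p JOIN novels c ON c.author_id = p.id

Result:
id | name    | sales
---+---------+------
1  | Orwell  | 71372
2  | Austen  | 34891
3  | Atwood  | 60254
4  | Le Guin | 65008
5  | Orwell  | 68193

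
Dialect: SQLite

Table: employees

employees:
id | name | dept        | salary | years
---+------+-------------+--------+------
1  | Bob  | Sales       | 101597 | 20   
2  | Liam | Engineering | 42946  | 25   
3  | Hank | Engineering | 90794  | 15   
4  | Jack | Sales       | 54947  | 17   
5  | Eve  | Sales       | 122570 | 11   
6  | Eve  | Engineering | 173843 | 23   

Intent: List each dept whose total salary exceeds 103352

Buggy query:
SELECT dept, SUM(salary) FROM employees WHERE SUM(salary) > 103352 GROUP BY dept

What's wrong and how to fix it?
Bug: Aggregate functions cannot appear in a WHERE clause

Fix: Use HAVING (which filters groups after aggregation) instead of WHERE

Corrected query:
SELECT dept, SUM(salary) FROM employees GROUP BY dept HAVING SUM(salary) > 103352

Result:
dept        | SUM(salary)
------------+------------
Engineering | 307583     
Sales       | 279114     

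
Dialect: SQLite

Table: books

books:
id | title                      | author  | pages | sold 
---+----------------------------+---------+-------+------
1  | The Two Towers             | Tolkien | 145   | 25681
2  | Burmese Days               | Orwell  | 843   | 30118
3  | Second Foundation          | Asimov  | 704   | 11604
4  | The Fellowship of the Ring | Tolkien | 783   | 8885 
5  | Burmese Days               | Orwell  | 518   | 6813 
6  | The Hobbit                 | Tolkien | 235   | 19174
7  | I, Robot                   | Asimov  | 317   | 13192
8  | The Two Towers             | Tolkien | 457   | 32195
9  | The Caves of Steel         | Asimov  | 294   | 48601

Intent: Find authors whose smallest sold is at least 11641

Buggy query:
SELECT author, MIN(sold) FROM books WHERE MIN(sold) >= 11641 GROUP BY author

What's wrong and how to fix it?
Bug: MIN() in WHERE is a misuse of aggregate

Fix: Use HAVING for the per-group MIN condition

Corrected query:
SELECT author, MIN(sold) FROM books GROUP BY author HAVING MIN(sold) >= 11641

Result:
(no rows)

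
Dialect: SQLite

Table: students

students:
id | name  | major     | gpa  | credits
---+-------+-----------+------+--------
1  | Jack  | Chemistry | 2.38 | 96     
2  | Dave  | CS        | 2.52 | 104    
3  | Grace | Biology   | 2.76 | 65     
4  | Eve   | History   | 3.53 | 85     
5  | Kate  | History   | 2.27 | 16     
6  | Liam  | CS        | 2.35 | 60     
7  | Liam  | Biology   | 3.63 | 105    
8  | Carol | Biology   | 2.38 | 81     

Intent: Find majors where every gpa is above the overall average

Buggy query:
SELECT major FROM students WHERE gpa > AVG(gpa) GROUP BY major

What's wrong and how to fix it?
Bug: AVG() is an aggregate; it can't sit directly in WHERE

Fix: Compute the overall average in a scalar subquery and compare each group's MIN against it in HAVING

Corrected query:
SELECT major FROM students GROUP BY major HAVING MIN(gpa) > (SELECT AVG(gpa) FROM students)

Result:
(no rows)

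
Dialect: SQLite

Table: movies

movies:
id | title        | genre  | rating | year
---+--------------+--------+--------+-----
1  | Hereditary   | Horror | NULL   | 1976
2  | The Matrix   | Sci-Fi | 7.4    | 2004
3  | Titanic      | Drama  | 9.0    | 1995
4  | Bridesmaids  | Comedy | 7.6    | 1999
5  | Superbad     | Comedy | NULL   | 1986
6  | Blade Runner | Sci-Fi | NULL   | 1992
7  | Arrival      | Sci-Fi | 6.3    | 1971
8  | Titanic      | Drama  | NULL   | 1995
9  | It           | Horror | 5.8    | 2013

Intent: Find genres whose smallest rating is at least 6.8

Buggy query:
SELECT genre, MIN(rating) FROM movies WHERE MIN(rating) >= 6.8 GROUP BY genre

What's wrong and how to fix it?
Bug: MIN() in WHERE is a misuse of aggregate

Fix: Use HAVING for the per-group MIN condition

Corrected query:
SELECT genre, MIN(rating) FROM movies GROUP BY genre HAVING MIN(rating) >= 6.8

Result:
genre  | MIN(rating)
-------+------------
Comedy | 7.6        
Drama  | 9          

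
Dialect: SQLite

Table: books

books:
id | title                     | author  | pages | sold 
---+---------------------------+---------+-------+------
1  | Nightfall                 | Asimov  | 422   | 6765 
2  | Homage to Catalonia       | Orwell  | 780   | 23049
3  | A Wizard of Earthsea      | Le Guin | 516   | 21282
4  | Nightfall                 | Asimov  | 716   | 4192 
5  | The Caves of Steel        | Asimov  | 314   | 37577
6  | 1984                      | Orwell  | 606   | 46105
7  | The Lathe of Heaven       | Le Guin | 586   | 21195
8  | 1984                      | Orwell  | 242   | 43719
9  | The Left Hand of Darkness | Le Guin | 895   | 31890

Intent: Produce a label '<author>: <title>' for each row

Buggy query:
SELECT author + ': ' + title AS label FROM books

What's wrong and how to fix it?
Bug: '+' is numeric addition; on text columns SQLite converts them to 0 instead of concatenating

Fix: Replace + with || to concatenate text

Corrected query:
SELECT author || ': ' || title AS label FROM books

Result:
label                             
----------------------------------
Asimov: Nightfall                 
Orwell: Homage to Catalonia       
Le Guin: A Wizard of Earthsea     
Asimov: Nightfall                 
Asimov: The Caves of Steel        
Orwell: 1984                      
Le Guin: The Lathe of Heaven      
Orwell: 1984                      
Le Guin: The Left Hand of Darkness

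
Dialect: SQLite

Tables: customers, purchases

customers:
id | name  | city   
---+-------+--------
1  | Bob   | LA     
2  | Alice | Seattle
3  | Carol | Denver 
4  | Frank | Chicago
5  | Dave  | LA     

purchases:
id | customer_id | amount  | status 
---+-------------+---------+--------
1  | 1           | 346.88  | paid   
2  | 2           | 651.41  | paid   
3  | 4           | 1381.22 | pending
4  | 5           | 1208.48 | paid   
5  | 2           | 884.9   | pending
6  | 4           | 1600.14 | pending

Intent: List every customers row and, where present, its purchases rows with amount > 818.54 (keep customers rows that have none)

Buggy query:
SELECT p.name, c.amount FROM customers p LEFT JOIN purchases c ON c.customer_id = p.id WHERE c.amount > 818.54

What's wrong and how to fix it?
Bug: A WHERE condition on the right-hand table after LEFT JOIN drops unmatched parents

Fix: Move the right-table condition into the ON clause so unmatched parents are kept

Corrected query:
SELECT p.name, c.amount FROM customers p LEFT JOIN purchases c ON c.customer_id = p.id AND c.amount > 818.54

Result:
name  | amount 
------+--------
Bob   | NULL   
Alice | 884.9  
Carol | NULL   
Frank | 1381.22
Frank | 1600.14
Dave  | 1208.48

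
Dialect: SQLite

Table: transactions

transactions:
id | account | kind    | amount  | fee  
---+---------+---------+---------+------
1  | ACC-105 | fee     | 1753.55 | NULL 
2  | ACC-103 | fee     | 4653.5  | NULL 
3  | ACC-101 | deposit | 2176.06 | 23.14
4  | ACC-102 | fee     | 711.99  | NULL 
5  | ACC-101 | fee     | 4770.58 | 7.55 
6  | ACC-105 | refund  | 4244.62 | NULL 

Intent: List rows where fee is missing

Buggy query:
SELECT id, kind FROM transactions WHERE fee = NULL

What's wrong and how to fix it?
Bug: '= NULL' is always unknown in SQL three-valued logic, so no rows match

Fix: Use IS NULL to test for NULL

Corrected query:
SELECT id, kind FROM transactions WHERE fee IS NULL

Result:
id | kind  
---+-------
1  | fee   
2  | fee   
4  | fee   
6  | refund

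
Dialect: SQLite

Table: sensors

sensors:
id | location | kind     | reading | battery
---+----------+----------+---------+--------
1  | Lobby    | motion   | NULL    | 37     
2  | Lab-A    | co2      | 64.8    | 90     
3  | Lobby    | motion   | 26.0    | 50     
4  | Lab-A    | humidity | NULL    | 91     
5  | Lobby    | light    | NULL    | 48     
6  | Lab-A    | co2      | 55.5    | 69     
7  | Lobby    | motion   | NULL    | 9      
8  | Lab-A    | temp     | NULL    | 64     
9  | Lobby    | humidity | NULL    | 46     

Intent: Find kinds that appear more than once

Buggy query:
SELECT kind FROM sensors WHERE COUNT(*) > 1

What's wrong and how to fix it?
Bug: COUNT(*) is an aggregate and cannot be used in WHERE

Fix: GROUP BY kind, then filter groups with HAVING COUNT(*) > 1

Corrected query:
SELECT kind FROM sensors GROUP BY kind HAVING COUNT(*) > 1

Result:
kind    
--------
co2     
humidity
motion  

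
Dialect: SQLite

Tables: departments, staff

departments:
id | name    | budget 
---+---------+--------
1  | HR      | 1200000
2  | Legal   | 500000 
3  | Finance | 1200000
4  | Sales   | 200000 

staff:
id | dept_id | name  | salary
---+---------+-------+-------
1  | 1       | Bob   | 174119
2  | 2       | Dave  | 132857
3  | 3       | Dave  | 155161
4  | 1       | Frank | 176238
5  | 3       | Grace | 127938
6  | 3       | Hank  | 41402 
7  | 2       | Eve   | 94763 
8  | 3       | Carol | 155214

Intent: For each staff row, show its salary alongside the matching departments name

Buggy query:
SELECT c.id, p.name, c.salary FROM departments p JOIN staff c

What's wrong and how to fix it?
Bug: Missing join condition: each staff row is matched to all departments rows instead of just its own

Fix: Add ON c.dept_id = p.id to the JOIN

Corrected query:
SELECT c.id, p.name, c.salary FROM departments p JOIN staff c ON c.dept_id = p.id

Result:
id | name    | salary
---+---------+-------
1  | HR      | 174119
2  | Legal   | 132857
3  | Finance | 155161
4  | HR      | 176238
5  | Finance | 127938
6  | Finance | 41402 
7  | Legal   | 94763 
8  | Finance | 155214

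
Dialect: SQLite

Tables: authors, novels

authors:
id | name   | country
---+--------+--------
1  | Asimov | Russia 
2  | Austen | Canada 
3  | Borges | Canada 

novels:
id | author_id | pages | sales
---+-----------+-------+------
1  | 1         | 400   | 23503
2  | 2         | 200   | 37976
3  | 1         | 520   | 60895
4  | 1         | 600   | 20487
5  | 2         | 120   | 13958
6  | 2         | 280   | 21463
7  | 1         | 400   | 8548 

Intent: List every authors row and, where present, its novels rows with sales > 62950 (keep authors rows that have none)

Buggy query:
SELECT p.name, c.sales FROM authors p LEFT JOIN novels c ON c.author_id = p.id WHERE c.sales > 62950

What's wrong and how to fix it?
Bug: Filtering c.sales in WHERE discards the NULL rows produced by LEFT JOIN, turning it into an inner join

Fix: Move the right-table condition into the ON clause so unmatched parents are kept

Corrected query:
SELECT p.name, c.sales FROM authors p LEFT JOIN novels c ON c.author_id = p.id AND c.sales > 62950

Result:
name   | sales
-------+------
Asimov | NULL 
Austen | NULL 
Borges | NULL 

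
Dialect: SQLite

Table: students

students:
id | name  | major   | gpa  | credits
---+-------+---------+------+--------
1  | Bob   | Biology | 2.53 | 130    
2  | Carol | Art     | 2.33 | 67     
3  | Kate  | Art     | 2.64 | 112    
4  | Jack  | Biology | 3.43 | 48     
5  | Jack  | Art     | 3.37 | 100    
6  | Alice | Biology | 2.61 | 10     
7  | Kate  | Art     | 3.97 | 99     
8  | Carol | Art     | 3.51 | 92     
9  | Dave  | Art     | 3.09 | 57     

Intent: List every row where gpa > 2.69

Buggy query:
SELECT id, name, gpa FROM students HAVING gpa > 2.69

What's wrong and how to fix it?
Bug: HAVING filters the output of aggregation, but this query has no GROUP BY and no aggregate functions, so SQLite rejects it (HAVING clause on a non-aggregate query); the condition here is per row

Fix: Replace HAVING with WHERE since the condition applies to individual rows

Corrected query:
SELECT id, name, gpa FROM students WHERE gpa > 2.69

Result:
id | name  | gpa 
---+-------+-----
4  | Jack  | 3.43
5  | Jack  | 3.37
7  | Kate  | 3.97
8  | Carol | 3.51
9  | Dave  | 3.09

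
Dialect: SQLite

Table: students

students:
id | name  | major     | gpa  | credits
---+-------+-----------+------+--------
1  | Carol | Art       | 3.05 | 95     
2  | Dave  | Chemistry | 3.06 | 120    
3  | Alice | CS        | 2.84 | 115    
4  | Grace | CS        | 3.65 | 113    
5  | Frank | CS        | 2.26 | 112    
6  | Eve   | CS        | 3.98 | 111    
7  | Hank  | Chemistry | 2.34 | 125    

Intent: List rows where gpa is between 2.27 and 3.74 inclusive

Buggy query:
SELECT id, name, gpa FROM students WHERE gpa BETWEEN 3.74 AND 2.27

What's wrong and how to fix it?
Bug: BETWEEN expects the lower bound first; with 3.74 AND 2.27 the range is empty

Fix: Write BETWEEN 2.27 AND 3.74

Corrected query:
SELECT id, name, gpa FROM students WHERE gpa BETWEEN 2.27 AND 3.74

Result:
id | name  | gpa 
---+-------+-----
1  | Carol | 3.05
2  | Dave  | 3.06
3  | Alice | 2.84
4  | Grace | 3.65
7  | Hank  | 2.34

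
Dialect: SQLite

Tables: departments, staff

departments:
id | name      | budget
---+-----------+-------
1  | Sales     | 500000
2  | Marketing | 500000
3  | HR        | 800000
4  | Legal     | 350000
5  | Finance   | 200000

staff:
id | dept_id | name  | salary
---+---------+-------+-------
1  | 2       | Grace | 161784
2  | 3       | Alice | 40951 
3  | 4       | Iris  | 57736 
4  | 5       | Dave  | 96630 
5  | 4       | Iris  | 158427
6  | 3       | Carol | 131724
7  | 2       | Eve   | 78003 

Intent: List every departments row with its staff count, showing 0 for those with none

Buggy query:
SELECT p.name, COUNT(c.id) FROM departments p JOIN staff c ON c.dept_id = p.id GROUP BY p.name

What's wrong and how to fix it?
Bug: INNER JOIN drops departments rows that have no matching staff rows

Fix: Switch to LEFT JOIN to retain unmatched parent rows

Corrected query:
SELECT p.name, COUNT(c.id) FROM departments p LEFT JOIN staff c ON c.dept_id = p.id GROUP BY p.name

Result:
name      | COUNT(c.id)
----------+------------
Finance   | 1          
HR        | 2          
Legal     | 2          
Marketing | 2          
Sales     | 0          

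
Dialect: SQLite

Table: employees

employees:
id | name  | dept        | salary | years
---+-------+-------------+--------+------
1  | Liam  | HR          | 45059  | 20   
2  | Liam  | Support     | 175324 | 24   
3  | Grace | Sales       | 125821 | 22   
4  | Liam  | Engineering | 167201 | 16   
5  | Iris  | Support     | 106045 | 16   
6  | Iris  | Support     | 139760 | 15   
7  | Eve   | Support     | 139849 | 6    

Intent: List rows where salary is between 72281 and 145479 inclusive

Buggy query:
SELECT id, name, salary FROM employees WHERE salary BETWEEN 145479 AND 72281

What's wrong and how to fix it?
Bug: BETWEEN expects the lower bound first; with 145479 AND 72281 the range is empty

Fix: Swap the bounds so the smaller value comes first

Corrected query:
SELECT id, name, salary FROM employees WHERE salary BETWEEN 72281 AND 145479

Result:
id | name  | salary
---+-------+-------
3  | Grace | 125821
5  | Iris  | 106045
6  | Iris  | 139760
7  | Eve   | 139849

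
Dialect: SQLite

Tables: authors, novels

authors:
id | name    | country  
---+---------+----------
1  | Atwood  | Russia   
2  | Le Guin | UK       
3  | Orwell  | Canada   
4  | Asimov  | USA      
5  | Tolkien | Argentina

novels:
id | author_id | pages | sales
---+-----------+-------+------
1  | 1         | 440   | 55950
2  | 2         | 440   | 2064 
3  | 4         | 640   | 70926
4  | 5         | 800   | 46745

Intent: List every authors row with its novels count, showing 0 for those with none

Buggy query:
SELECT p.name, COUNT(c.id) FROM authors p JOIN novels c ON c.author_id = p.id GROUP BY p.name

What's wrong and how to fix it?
Bug: An inner join excludes parents with zero children

Fix: Use LEFT JOIN so parents without children still appear (COUNT(c.id) gives 0)

Corrected query:
SELECT p.name, COUNT(c.id) FROM authors p LEFT JOIN novels c ON c.author_id = p.id GROUP BY p.name

Result:
name    | COUNT(c.id)
--------+------------
Asimov  | 1          
Atwood  | 1          
Le Guin | 1          
Orwell  | 0          
Tolkien | 1          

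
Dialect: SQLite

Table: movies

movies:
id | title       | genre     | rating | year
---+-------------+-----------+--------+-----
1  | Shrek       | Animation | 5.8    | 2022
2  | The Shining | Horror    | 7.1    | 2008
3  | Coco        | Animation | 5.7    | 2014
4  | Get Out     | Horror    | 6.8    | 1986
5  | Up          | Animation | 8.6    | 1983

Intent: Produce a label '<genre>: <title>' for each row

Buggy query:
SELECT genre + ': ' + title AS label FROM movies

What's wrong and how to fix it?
Bug: '+' is numeric addition; on text columns SQLite converts them to 0 instead of concatenating

Fix: Replace + with || to concatenate text

Corrected query:
SELECT genre || ': ' || title AS label FROM movies

Result:
label              
-------------------
Animation: Shrek   
Horror: The Shining
Animation: Coco    
Horror: Get Out    
Animation: Up      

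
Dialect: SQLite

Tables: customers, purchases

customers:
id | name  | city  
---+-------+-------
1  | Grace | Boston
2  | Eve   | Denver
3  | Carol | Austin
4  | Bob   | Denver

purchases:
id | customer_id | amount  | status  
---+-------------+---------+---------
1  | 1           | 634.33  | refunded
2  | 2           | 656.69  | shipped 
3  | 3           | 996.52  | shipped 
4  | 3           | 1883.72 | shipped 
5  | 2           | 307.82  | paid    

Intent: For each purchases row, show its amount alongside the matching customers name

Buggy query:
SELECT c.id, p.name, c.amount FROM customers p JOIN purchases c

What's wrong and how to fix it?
Bug: JOIN with no ON clause produces a cartesian product; every purchases row pairs with every customers row

Fix: Specify the join condition linking the foreign key to the parent id

Corrected query:
SELECT c.id, p.name, c.amount FROM customers p JOIN purchases c ON c.customer_id = p.id

Result:
id | name  | amount 
---+-------+--------
1  | Grace | 634.33 
2  | Eve   | 656.69 
3  | Carol | 996.52 
4  | Carol | 1883.72
5  | Eve   | 307.82 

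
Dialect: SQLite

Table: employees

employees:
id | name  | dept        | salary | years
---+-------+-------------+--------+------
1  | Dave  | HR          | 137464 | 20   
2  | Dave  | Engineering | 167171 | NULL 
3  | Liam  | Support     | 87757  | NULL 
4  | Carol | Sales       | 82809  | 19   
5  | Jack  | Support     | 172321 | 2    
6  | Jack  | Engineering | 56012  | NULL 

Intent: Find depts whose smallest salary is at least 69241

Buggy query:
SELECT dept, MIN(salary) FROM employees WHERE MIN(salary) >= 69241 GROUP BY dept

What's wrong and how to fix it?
Bug: Aggregates like MIN are computed per group after WHERE runs

Fix: Use HAVING for the per-group MIN condition

Corrected query:
SELECT dept, MIN(salary) FROM employees GROUP BY dept HAVING MIN(salary) >= 69241

Result:
dept    | MIN(salary)
--------+------------
HR      | 137464     
Sales   | 82809      
Support | 87757      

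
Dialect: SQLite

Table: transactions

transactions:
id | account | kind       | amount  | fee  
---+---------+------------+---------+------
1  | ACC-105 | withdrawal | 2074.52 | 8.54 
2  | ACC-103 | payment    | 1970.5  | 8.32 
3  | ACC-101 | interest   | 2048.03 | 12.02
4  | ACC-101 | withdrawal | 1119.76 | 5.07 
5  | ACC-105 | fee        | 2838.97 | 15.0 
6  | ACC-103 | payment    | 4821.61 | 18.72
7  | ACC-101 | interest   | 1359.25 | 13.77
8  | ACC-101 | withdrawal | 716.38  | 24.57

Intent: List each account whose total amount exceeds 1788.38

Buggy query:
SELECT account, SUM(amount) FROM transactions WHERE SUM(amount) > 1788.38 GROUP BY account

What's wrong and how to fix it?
Bug: SUM(amount) is an aggregate, but WHERE filters rows before aggregation

Fix: Use HAVING (which filters groups after aggregation) instead of WHERE

Corrected query:
SELECT account, SUM(amount) FROM transactions GROUP BY account HAVING SUM(amount) > 1788.38

Result:
account | SUM(amount)
--------+------------
ACC-101 | 5243.42    
ACC-103 | 6792.11    
ACC-105 | 4913.49    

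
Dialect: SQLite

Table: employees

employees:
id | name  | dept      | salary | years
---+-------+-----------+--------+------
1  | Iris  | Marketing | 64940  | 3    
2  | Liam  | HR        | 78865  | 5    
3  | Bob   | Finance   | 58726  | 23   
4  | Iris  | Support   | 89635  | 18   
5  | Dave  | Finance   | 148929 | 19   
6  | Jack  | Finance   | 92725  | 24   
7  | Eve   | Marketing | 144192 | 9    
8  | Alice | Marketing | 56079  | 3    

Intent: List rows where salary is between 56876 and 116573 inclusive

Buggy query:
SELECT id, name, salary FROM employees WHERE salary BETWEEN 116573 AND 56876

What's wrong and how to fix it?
Bug: The bounds are reversed; BETWEEN a AND b requires a <= b to match anything

Fix: Swap the bounds so the smaller value comes first

Corrected query:
SELECT id, name, salary FROM employees WHERE salary BETWEEN 56876 AND 116573

Result:
id | name | salary
---+------+-------
1  | Iris | 64940 
2  | Liam | 78865 
3  | Bob  | 58726 
4  | Iris | 89635 
6  | Jack | 92725 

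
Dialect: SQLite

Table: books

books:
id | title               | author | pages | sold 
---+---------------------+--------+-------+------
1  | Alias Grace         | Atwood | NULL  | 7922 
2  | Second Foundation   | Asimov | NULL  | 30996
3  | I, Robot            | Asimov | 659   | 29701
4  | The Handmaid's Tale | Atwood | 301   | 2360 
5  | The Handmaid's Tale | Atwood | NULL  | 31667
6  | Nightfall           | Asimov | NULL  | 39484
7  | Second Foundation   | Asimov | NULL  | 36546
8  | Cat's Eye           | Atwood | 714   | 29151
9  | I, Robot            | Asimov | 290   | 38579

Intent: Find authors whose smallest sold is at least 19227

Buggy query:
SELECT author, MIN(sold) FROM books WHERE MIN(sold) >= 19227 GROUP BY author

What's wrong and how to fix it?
Bug: MIN() in WHERE is a misuse of aggregate

Fix: Use HAVING for the per-group MIN condition

Corrected query:
SELECT author, MIN(sold) FROM books GROUP BY author HAVING MIN(sold) >= 19227

Result:
author | MIN(sold)
-------+----------
Asimov | 29701    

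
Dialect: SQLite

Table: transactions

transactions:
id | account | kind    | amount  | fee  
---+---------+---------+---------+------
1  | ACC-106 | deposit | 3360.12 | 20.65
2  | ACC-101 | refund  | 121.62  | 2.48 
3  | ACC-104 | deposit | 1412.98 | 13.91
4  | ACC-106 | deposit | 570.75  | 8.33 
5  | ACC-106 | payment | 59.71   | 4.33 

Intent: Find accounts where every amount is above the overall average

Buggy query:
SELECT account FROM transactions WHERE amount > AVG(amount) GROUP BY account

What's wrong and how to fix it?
Bug: AVG() is an aggregate; it can't sit directly in WHERE

Fix: Compute the overall average in a scalar subquery and compare each group's MIN against it in HAVING

Corrected query:
SELECT account FROM transactions GROUP BY account HAVING MIN(amount) > (SELECT AVG(amount) FROM transactions)

Result:
account
-------
ACC-104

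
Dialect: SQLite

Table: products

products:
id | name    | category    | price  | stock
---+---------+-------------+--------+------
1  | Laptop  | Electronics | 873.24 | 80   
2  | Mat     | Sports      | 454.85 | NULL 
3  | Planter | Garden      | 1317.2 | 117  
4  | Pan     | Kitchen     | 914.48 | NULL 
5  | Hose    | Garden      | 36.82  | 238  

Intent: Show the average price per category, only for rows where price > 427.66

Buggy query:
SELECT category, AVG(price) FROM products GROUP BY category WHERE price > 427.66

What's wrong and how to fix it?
Bug: WHERE cannot follow GROUP BY

Fix: Place WHERE between FROM and GROUP BY

Corrected query:
SELECT category, AVG(price) FROM products WHERE price > 427.66 GROUP BY category

Result:
category    | AVG(price)
------------+-----------
Electronics | 873.24    
Garden      | 1317.2    
Kitchen     | 914.48    
Sports      | 454.85    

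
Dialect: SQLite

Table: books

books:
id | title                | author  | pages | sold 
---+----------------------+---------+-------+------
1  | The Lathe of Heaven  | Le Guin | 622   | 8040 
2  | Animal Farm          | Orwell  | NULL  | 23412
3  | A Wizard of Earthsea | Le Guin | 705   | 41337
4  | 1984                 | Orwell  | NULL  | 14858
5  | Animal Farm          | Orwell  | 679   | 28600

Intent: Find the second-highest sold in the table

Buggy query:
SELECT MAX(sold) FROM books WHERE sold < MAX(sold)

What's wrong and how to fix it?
Bug: The inner MAX is an aggregate inside WHERE, which is not allowed

Fix: Compute the overall MAX in a subquery, then take MAX of rows below it

Corrected query:
SELECT MAX(sold) FROM books WHERE sold < (SELECT MAX(sold) FROM books)

Result:
MAX(sold)
---------
28600    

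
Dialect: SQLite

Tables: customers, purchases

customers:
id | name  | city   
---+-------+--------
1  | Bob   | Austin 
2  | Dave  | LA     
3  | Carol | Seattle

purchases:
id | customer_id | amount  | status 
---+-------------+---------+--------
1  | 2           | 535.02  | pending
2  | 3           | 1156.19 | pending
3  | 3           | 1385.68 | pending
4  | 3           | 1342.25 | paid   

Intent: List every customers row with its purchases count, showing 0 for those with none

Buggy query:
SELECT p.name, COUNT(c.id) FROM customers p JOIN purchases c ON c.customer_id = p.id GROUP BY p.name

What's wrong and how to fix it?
Bug: INNER JOIN drops customers rows that have no matching purchases rows

Fix: Switch to LEFT JOIN to retain unmatched parent rows

Corrected query:
SELECT p.name, COUNT(c.id) FROM customers p LEFT JOIN purchases c ON c.customer_id = p.id GROUP BY p.name

Result:
name  | COUNT(c.id)
------+------------
Bob   | 0          
Carol | 3          
Dave  | 1          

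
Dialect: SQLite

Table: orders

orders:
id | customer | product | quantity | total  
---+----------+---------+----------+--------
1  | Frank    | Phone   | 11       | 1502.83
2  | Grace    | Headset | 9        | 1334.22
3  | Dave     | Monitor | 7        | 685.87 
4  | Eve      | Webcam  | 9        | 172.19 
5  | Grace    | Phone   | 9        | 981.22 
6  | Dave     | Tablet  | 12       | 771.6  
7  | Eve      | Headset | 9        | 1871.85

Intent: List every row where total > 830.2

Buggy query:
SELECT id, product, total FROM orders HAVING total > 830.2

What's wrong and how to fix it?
Bug: HAVING filters the output of aggregation, but this query has no GROUP BY and no aggregate functions, so SQLite rejects it (HAVING clause on a non-aggregate query); the condition here is per row

Fix: Replace HAVING with WHERE since the condition applies to individual rows

Corrected query:
SELECT id, product, total FROM orders WHERE total > 830.2

Result:
id | product | total  
---+---------+--------
1  | Phone   | 1502.83
2  | Headset | 1334.22
5  | Phone   | 981.22 
7  | Headset | 1871.85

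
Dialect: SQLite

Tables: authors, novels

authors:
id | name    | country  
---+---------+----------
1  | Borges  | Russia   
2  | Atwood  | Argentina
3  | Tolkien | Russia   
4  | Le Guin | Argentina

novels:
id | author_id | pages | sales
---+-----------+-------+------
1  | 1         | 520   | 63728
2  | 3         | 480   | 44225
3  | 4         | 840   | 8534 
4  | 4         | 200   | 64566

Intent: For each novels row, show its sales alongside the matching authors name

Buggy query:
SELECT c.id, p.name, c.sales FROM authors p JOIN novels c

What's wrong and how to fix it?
Bug: Missing join condition: each novels row is matched to all authors rows instead of just its own

Fix: Add ON c.author_id = p.id to the JOIN

Corrected query:
SELECT c.id, p.name, c.sales FROM authors p JOIN novels c ON c.author_id = p.id

Result:
id | name    | sales
---+---------+------
1  | Borges  | 63728
2  | Tolkien | 44225
3  | Le Guin | 8534 
4  | Le Guin | 64566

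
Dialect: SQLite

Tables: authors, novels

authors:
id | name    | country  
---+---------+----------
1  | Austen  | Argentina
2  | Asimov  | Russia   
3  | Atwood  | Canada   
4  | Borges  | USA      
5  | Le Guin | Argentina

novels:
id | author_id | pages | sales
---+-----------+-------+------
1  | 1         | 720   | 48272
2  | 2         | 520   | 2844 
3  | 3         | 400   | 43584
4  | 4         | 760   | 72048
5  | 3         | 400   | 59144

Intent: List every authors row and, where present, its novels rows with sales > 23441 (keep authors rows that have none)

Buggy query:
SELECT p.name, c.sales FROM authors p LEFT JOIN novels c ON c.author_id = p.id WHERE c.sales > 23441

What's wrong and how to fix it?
Bug: Filtering c.sales in WHERE discards the NULL rows produced by LEFT JOIN, turning it into an inner join

Fix: Put 'c.sales > 23441' in the JOIN's ON clause instead of WHERE

Corrected query:
SELECT p.name, c.sales FROM authors p LEFT JOIN novels c ON c.author_id = p.id AND c.sales > 23441

Result:
name    | sales
--------+------
Austen  | 48272
Asimov  | NULL 
Atwood  | 43584
Atwood  | 59144
Borges  | 72048
Le Guin | NULL 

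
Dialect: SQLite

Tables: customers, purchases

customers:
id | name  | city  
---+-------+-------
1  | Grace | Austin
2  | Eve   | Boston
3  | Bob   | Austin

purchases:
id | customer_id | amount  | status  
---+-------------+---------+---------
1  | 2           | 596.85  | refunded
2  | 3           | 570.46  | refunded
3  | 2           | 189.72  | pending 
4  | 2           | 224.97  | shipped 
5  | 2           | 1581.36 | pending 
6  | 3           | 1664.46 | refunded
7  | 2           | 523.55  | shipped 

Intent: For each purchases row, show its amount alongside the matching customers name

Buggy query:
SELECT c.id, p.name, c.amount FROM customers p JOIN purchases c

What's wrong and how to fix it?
Bug: JOIN with no ON clause produces a cartesian product; every purchases row pairs with every customers row

Fix: Specify the join condition linking the foreign key to the parent id

Corrected query:
SELECT c.id, p.name, c.amount FROM customers p JOIN purchases c ON c.customer_id = p.id

Result:
id | name | amount 
---+------+--------
1  | Eve  | 596.85 
2  | Bob  | 570.46 
3  | Eve  | 189.72 
4  | Eve  | 224.97 
5  | Eve  | 1581.36
6  | Bob  | 1664.46
7  | Eve  | 523.55 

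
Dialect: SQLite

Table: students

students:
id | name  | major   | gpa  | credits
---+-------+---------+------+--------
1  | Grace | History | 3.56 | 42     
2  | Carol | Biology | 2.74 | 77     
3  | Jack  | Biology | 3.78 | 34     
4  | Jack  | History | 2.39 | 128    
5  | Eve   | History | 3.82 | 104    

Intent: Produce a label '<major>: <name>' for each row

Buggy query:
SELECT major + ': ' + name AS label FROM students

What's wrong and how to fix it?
Bug: SQLite uses || for string concatenation; + coerces text to numbers (yielding 0)

Fix: Replace + with || to concatenate text

Corrected query:
SELECT major || ': ' || name AS label FROM students

Result:
label         
--------------
History: Grace
Biology: Carol
Biology: Jack 
History: Jack 
History: Eve  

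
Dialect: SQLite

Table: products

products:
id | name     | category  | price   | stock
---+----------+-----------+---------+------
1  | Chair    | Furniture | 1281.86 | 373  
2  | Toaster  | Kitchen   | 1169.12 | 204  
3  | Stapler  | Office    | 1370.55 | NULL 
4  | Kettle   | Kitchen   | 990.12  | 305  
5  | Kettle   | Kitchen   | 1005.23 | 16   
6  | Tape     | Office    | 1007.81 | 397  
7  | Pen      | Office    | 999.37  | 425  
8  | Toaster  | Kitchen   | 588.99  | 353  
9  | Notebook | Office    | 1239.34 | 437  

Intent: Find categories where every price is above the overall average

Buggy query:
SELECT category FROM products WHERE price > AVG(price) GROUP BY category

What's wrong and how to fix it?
Bug: AVG() is an aggregate; it can't sit directly in WHERE

Fix: Compute the overall average in a scalar subquery and compare each group's MIN against it in HAVING

Corrected query:
SELECT category FROM products GROUP BY category HAVING MIN(price) > (SELECT AVG(price) FROM products)

Result:
category 
---------
Furniture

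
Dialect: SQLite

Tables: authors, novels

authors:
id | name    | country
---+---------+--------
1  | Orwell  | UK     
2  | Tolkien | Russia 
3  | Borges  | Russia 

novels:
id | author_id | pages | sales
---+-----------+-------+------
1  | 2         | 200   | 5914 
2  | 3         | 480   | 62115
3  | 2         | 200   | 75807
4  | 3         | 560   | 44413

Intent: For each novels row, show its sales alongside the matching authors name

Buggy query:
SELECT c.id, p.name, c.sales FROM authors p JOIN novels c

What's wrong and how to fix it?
Bug: JOIN with no ON clause produces a cartesian product; every novels row pairs with every authors row

Fix: Specify the join condition linking the foreign key to the parent id

Corrected query:
SELECT c.id, p.name, c.sales FROM authors p JOIN novels c ON c.author_id = p.id

Result:
id | name    | sales
---+---------+------
1  | Tolkien | 5914 
2  | Borges  | 62115
3  | Tolkien | 75807
4  | Borges  | 44413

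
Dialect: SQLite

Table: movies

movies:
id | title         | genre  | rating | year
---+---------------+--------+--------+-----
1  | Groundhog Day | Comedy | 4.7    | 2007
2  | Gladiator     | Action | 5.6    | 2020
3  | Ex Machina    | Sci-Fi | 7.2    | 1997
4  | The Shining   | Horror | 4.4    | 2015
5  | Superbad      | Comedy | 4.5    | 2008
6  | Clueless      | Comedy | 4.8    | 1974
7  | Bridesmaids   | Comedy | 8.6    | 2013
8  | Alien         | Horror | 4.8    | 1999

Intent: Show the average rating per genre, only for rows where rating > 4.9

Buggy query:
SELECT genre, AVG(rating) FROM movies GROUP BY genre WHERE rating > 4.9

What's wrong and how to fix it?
Bug: WHERE cannot follow GROUP BY

Fix: Place WHERE between FROM and GROUP BY

Corrected query:
SELECT genre, AVG(rating) FROM movies WHERE rating > 4.9 GROUP BY genre

Result:
genre  | AVG(rating)
-------+------------
Action | 5.6        
Comedy | 8.6        
Sci-Fi | 7.2        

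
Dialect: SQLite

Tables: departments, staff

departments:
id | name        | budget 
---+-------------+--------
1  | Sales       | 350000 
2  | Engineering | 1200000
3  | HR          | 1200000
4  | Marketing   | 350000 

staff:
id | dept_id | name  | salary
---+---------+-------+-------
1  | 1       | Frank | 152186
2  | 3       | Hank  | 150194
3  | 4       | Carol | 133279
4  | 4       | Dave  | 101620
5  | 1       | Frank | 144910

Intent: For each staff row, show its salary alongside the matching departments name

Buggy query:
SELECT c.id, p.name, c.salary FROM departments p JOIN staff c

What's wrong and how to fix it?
Bug: Missing join condition: each staff row is matched to all departments rows instead of just its own

Fix: Specify the join condition linking the foreign key to the parent id

Corrected query:
SELECT c.id, p.name, c.salary FROM departments p JOIN staff c ON c.dept_id = p.id

Result:
id | name      | salary
---+-----------+-------
1  | Sales     | 152186
2  | HR        | 150194
3  | Marketing | 133279
4  | Marketing | 101620
5  | Sales     | 144910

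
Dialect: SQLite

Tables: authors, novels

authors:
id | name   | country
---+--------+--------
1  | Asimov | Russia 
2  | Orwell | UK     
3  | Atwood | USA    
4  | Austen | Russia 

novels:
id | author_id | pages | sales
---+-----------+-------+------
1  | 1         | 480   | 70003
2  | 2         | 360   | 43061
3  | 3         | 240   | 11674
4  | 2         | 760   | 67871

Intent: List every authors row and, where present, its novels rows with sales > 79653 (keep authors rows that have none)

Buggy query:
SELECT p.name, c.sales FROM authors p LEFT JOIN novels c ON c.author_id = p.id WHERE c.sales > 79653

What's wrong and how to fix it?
Bug: Filtering c.sales in WHERE discards the NULL rows produced by LEFT JOIN, turning it into an inner join

Fix: Move the right-table condition into the ON clause so unmatched parents are kept

Corrected query:
SELECT p.name, c.sales FROM authors p LEFT JOIN novels c ON c.author_id = p.id AND c.sales > 79653

Result:
name   | sales
-------+------
Asimov | NULL 
Orwell | NULL 
Atwood | NULL 
Austen | NULL 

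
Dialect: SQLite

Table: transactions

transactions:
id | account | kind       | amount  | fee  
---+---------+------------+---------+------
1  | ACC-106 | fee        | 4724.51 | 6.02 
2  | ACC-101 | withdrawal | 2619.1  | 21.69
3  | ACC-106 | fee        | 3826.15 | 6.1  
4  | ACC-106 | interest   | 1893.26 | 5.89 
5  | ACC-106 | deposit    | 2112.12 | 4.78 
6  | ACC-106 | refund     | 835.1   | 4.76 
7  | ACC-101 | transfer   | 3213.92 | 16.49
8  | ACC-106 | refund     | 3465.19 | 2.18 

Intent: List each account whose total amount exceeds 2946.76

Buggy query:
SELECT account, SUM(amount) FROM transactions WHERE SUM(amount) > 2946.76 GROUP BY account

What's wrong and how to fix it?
Bug: Aggregate functions cannot appear in a WHERE clause

Fix: Use HAVING (which filters groups after aggregation) instead of WHERE

Corrected query:
SELECT account, SUM(amount) FROM transactions GROUP BY account HAVING SUM(amount) > 2946.76

Result:
account | SUM(amount)
--------+------------
ACC-101 | 5833.02    
ACC-106 | 16856.33   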